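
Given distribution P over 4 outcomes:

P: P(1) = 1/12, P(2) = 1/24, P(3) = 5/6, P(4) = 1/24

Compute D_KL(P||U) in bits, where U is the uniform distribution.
1.1000 bits

U(i) = 1/4 for all i

D_KL(P||U) = Σ P(x) log₂(P(x) / (1/4))
           = Σ P(x) log₂(P(x)) + log₂(4)
           = log₂(4) - H(P)

H(P) = -Σ P(x) log₂(P(x)):
  -P(1)·log₂(P(1)) = -(1/12)·log₂(1/12) = 0.29875
  -P(2)·log₂(P(2)) = -(1/24)·log₂(1/24) = 0.19104
  -P(3)·log₂(P(3)) = -(5/6)·log₂(5/6) = 0.21920
  -P(4)·log₂(P(4)) = -(1/24)·log₂(1/24) = 0.19104
H(P) = 0.29875 + 0.19104 + 0.21920 + 0.19104 = 0.90003 bits

log₂(4) = 2.00000 bits

D_KL(P||U) = 2.00000 - 0.90003 = 1.09997 ≈ 1.1000 bits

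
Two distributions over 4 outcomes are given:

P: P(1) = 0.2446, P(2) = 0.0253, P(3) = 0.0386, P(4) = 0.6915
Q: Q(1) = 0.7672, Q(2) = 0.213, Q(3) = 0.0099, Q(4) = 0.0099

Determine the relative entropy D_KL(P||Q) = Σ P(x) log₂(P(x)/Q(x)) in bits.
3.8309 bits

D_KL(P||Q) = Σ P(x) log₂(P(x)/Q(x))

Computing term by term:
  P(1)·log₂(P(1)/Q(1)) = 0.2446·log₂(0.2446/0.7672) = -0.40339
  P(2)·log₂(P(2)/Q(2)) = 0.0253·log₂(0.0253/0.213) = -0.07776
  P(3)·log₂(P(3)/Q(3)) = 0.0386·log₂(0.0386/0.0099) = 0.07578
  P(4)·log₂(P(4)/Q(4)) = 0.6915·log₂(0.6915/0.0099) = 4.23624

D_KL(P||Q) = -0.40339 - 0.07776 + 0.07578 + 4.23624 = 3.83087 ≈ 3.8309 bits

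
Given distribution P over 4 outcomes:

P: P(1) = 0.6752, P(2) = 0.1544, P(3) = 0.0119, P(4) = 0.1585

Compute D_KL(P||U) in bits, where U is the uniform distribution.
0.7040 bits

U(i) = 1/4 for all i

D_KL(P||U) = Σ P(x) log₂(P(x) / (1/4))
           = Σ P(x) log₂(P(x)) + log₂(4)
           = log₂(4) - H(P)

H(P) = -Σ P(x) log₂(P(x)):
  -P(1)·log₂(P(1)) = -(0.6752)·log₂(0.6752) = 0.38258
  -P(2)·log₂(P(2)) = -(0.1544)·log₂(0.1544) = 0.41615
  -P(3)·log₂(P(3)) = -(0.0119)·log₂(0.0119) = 0.07608
  -P(4)·log₂(P(4)) = -(0.1585)·log₂(0.1585) = 0.42121
H(P) = 0.38258 + 0.41615 + 0.07608 + 0.42121 = 1.29602 bits

log₂(4) = 2.00000 bits

D_KL(P||U) = 2.00000 - 1.29602 = 0.70398 ≈ 0.7040 bits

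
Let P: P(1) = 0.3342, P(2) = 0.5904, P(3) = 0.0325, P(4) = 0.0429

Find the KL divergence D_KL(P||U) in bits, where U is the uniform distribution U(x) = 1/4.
0.6672 bits

U(i) = 1/4 for all i

D_KL(P||U) = Σ P(x) log₂(P(x) / (1/4))
           = Σ P(x) log₂(P(x)) + log₂(4)
           = log₂(4) - H(P)

H(P) = -Σ P(x) log₂(P(x)):
  -P(1)·log₂(P(1)) = -(0.3342)·log₂(0.3342) = 0.52844
  -P(2)·log₂(P(2)) = -(0.5904)·log₂(0.5904) = 0.44884
  -P(3)·log₂(P(3)) = -(0.0325)·log₂(0.0325) = 0.16066
  -P(4)·log₂(P(4)) = -(0.0429)·log₂(0.0429) = 0.19489
H(P) = 0.52844 + 0.44884 + 0.16066 + 0.19489 = 1.33283 bits

log₂(4) = 2.00000 bits

D_KL(P||U) = 2.00000 - 1.33283 = 0.66717 ≈ 0.6672 bits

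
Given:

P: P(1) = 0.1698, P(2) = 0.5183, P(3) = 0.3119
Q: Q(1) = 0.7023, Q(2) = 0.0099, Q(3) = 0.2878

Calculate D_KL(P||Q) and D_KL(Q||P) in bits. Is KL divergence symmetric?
D_KL(P||Q) = 2.6480 bits, D_KL(Q||P) = 1.3486 bits. No, KL divergence is not symmetric.

D_KL(P||Q) = Σ P(x) log₂(P(x)/Q(x))

Computing term by term:
  P(1)·log₂(P(1)/Q(1)) = 0.1698·log₂(0.1698/0.7023) = -0.34779
  P(2)·log₂(P(2)/Q(2)) = 0.5183·log₂(0.5183/0.0099) = 2.95960
  P(3)·log₂(P(3)/Q(3)) = 0.3119·log₂(0.3119/0.2878) = 0.03619

D_KL(P||Q) = -0.34779 + 2.95960 + 0.03619 = 2.64800 ≈ 2.6480 bits

D_KL(Q||P) = Σ Q(x) log₂(Q(x)/P(x))

Computing term by term:
  Q(1)·log₂(Q(1)/P(1)) = 0.7023·log₂(0.7023/0.1698) = 1.43849
  Q(2)·log₂(Q(2)/P(2)) = 0.0099·log₂(0.0099/0.5183) = -0.05653
  Q(3)·log₂(Q(3)/P(3)) = 0.2878·log₂(0.2878/0.3119) = -0.03339

D_KL(Q||P) = 1.43849 - 0.05653 - 0.03339 = 1.34857 ≈ 1.3486 bits

These are NOT equal (difference: 1.2994 bits). KL divergence is asymmetric: D_KL(P||Q) ≠ D_KL(Q||P) in general.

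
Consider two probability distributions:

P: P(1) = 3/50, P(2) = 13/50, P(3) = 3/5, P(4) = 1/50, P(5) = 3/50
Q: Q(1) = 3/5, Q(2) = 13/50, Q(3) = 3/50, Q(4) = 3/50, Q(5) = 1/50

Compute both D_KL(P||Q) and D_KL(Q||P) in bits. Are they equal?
D_KL(P||Q) = 1.8572 bits, D_KL(Q||P) = 1.8572 bits. Yes, in this case they are equal (although KL divergence is not symmetric in general).

D_KL(P||Q) = Σ P(x) log₂(P(x)/Q(x))

Computing term by term:
  P(1)·log₂(P(1)/Q(1)) = (3/50)·log₂((3/50)/(3/5)) = -0.19932
  P(2)·log₂(P(2)/Q(2)) = (13/50)·log₂((13/50)/(13/50)) = 0.00000
  P(3)·log₂(P(3)/Q(3)) = (3/5)·log₂((3/5)/(3/50)) = 1.99316
  P(4)·log₂(P(4)/Q(4)) = (1/50)·log₂((1/50)/(3/50)) = -0.03170
  P(5)·log₂(P(5)/Q(5)) = (3/50)·log₂((3/50)/(1/50)) = 0.09510

D_KL(P||Q) = -0.19932 + 0.00000 + 1.99316 - 0.03170 + 0.09510 = 1.85724 ≈ 1.8572 bits

D_KL(Q||P) = Σ Q(x) log₂(Q(x)/P(x))

Computing term by term:
  Q(1)·log₂(Q(1)/P(1)) = (3/5)·log₂((3/5)/(3/50)) = 1.99316
  Q(2)·log₂(Q(2)/P(2)) = (13/50)·log₂((13/50)/(13/50)) = 0.00000
  Q(3)·log₂(Q(3)/P(3)) = (3/50)·log₂((3/50)/(3/5)) = -0.19932
  Q(4)·log₂(Q(4)/P(4)) = (3/50)·log₂((3/50)/(1/50)) = 0.09510
  Q(5)·log₂(Q(5)/P(5)) = (1/50)·log₂((1/50)/(3/50)) = -0.03170

D_KL(Q||P) = 1.99316 + 0.00000 - 0.19932 + 0.09510 - 0.03170 = 1.85724 ≈ 1.8572 bits

These ARE equal here. Q is P with outcomes relabeled (Q(1) = P(3), Q(3) = P(1), Q(4) = P(5), Q(5) = P(4)) by a relabeling that is its own inverse, so the two sums contain exactly the same terms in a different order. This is a special case — KL divergence is not symmetric in general: D_KL(P||Q) ≠ D_KL(Q||P) for most P, Q.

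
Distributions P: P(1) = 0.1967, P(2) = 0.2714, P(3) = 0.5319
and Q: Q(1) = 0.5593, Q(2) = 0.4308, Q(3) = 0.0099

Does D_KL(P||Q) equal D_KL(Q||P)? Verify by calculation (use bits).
D_KL(P||Q) = 2.5797 bits, D_KL(Q||P) = 1.0735 bits. No — D_KL(P||Q) ≠ D_KL(Q||P) for this pair.

D_KL(P||Q) = Σ P(x) log₂(P(x)/Q(x))

Computing term by term:
  P(1)·log₂(P(1)/Q(1)) = 0.1967·log₂(0.1967/0.5593) = -0.29655
  P(2)·log₂(P(2)/Q(2)) = 0.2714·log₂(0.2714/0.4308) = -0.18091
  P(3)·log₂(P(3)/Q(3)) = 0.5319·log₂(0.5319/0.0099) = 3.05714

D_KL(P||Q) = -0.29655 - 0.18091 + 3.05714 = 2.57968 ≈ 2.5797 bits

D_KL(Q||P) = Σ Q(x) log₂(Q(x)/P(x))

Computing term by term:
  Q(1)·log₂(Q(1)/P(1)) = 0.5593·log₂(0.5593/0.1967) = 0.84321
  Q(2)·log₂(Q(2)/P(2)) = 0.4308·log₂(0.4308/0.2714) = 0.28717
  Q(3)·log₂(Q(3)/P(3)) = 0.0099·log₂(0.0099/0.5319) = -0.05690

D_KL(Q||P) = 0.84321 + 0.28717 - 0.05690 = 1.07348 ≈ 1.0735 bits

These are NOT equal (difference: 1.5062 bits). KL divergence is asymmetric: D_KL(P||Q) ≠ D_KL(Q||P) in general.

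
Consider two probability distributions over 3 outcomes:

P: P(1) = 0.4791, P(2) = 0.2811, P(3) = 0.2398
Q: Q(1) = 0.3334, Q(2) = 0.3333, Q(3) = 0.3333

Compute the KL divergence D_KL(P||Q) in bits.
0.0676 bits

D_KL(P||Q) = Σ P(x) log₂(P(x)/Q(x))

Computing term by term:
  P(1)·log₂(P(1)/Q(1)) = 0.4791·log₂(0.4791/0.3334) = 0.25060
  P(2)·log₂(P(2)/Q(2)) = 0.2811·log₂(0.2811/0.3333) = -0.06908
  P(3)·log₂(P(3)/Q(3)) = 0.2398·log₂(0.2398/0.3333) = -0.11390

D_KL(P||Q) = 0.25060 - 0.06908 - 0.11390 = 0.06762 ≈ 0.0676 bits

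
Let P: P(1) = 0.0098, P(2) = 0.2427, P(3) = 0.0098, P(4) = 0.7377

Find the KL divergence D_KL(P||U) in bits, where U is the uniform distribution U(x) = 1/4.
1.0497 bits

U(i) = 1/4 for all i

D_KL(P||U) = Σ P(x) log₂(P(x) / (1/4))
           = Σ P(x) log₂(P(x)) + log₂(4)
           = log₂(4) - H(P)

H(P) = -Σ P(x) log₂(P(x)):
  -P(1)·log₂(P(1)) = -(0.0098)·log₂(0.0098) = 0.06540
  -P(2)·log₂(P(2)) = -(0.2427)·log₂(0.2427) = 0.49578
  -P(3)·log₂(P(3)) = -(0.0098)·log₂(0.0098) = 0.06540
  -P(4)·log₂(P(4)) = -(0.7377)·log₂(0.7377) = 0.32377
H(P) = 0.06540 + 0.49578 + 0.06540 + 0.32377 = 0.95035 bits

log₂(4) = 2.00000 bits

D_KL(P||U) = 2.00000 - 0.95035 = 1.04965 ≈ 1.0497 bits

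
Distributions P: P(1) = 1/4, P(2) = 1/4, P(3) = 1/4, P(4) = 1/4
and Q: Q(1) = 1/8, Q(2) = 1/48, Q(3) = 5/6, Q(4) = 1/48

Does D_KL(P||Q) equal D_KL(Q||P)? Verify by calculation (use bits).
D_KL(P||Q) = 1.6082 bits, D_KL(Q||P) = 1.1731 bits. No — D_KL(P||Q) ≠ D_KL(Q||P) for this pair.

D_KL(P||Q) = Σ P(x) log₂(P(x)/Q(x))

Computing term by term:
  P(1)·log₂(P(1)/Q(1)) = (1/4)·log₂((1/4)/(1/8)) = 0.25000
  P(2)·log₂(P(2)/Q(2)) = (1/4)·log₂((1/4)/(1/48)) = 0.89624
  P(3)·log₂(P(3)/Q(3)) = (1/4)·log₂((1/4)/(5/6)) = -0.43424
  P(4)·log₂(P(4)/Q(4)) = (1/4)·log₂((1/4)/(1/48)) = 0.89624

D_KL(P||Q) = 0.25000 + 0.89624 - 0.43424 + 0.89624 = 1.60824 ≈ 1.6082 bits

D_KL(Q||P) = Σ Q(x) log₂(Q(x)/P(x))

Computing term by term:
  Q(1)·log₂(Q(1)/P(1)) = (1/8)·log₂((1/8)/(1/4)) = -0.12500
  Q(2)·log₂(Q(2)/P(2)) = (1/48)·log₂((1/48)/(1/4)) = -0.07469
  Q(3)·log₂(Q(3)/P(3)) = (5/6)·log₂((5/6)/(1/4)) = 1.44747
  Q(4)·log₂(Q(4)/P(4)) = (1/48)·log₂((1/48)/(1/4)) = -0.07469

D_KL(Q||P) = -0.12500 - 0.07469 + 1.44747 - 0.07469 = 1.17309 ≈ 1.1731 bits

These are NOT equal (difference: 0.4351 bits). KL divergence is asymmetric: D_KL(P||Q) ≠ D_KL(Q||P) in general.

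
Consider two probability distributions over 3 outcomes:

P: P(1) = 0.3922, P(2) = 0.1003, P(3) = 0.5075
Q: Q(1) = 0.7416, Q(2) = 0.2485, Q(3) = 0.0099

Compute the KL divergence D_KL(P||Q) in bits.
2.3908 bits

D_KL(P||Q) = Σ P(x) log₂(P(x)/Q(x))

Computing term by term:
  P(1)·log₂(P(1)/Q(1)) = 0.3922·log₂(0.3922/0.7416) = -0.36045
  P(2)·log₂(P(2)/Q(2)) = 0.1003·log₂(0.1003/0.2485) = -0.13129
  P(3)·log₂(P(3)/Q(3)) = 0.5075·log₂(0.5075/0.0099) = 2.88252

D_KL(P||Q) = -0.36045 - 0.13129 + 2.88252 = 2.39078 ≈ 2.3908 bits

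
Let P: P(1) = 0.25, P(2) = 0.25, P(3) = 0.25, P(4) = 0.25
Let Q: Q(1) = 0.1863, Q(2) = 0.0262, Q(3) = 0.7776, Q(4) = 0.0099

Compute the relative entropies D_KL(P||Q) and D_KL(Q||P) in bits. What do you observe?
D_KL(P||Q) = 1.6750 bits, D_KL(Q||P) = 1.0626 bits. The two directions give different values (D_KL(P||Q) exceeds D_KL(Q||P) by 0.6124 bits): KL divergence is asymmetric.

D_KL(P||Q) = Σ P(x) log₂(P(x)/Q(x))

Computing term by term:
  P(1)·log₂(P(1)/Q(1)) = 0.25·log₂(0.25/0.1863) = 0.10608
  P(2)·log₂(P(2)/Q(2)) = 0.25·log₂(0.25/0.0262) = 0.81357
  P(3)·log₂(P(3)/Q(3)) = 0.25·log₂(0.25/0.7776) = -0.40928
  P(4)·log₂(P(4)/Q(4)) = 0.25·log₂(0.25/0.0099) = 1.16459

D_KL(P||Q) = 0.10608 + 0.81357 - 0.40928 + 1.16459 = 1.67496 ≈ 1.6750 bits

D_KL(Q||P) = Σ Q(x) log₂(Q(x)/P(x))

Computing term by term:
  Q(1)·log₂(Q(1)/P(1)) = 0.1863·log₂(0.1863/0.25) = -0.07905
  Q(2)·log₂(Q(2)/P(2)) = 0.0262·log₂(0.0262/0.25) = -0.08526
  Q(3)·log₂(Q(3)/P(3)) = 0.7776·log₂(0.7776/0.25) = 1.27301
  Q(4)·log₂(Q(4)/P(4)) = 0.0099·log₂(0.0099/0.25) = -0.04612

D_KL(Q||P) = -0.07905 - 0.08526 + 1.27301 - 0.04612 = 1.06258 ≈ 1.0626 bits

These are NOT equal (difference: 0.6124 bits). KL divergence is asymmetric: D_KL(P||Q) ≠ D_KL(Q||P) in general.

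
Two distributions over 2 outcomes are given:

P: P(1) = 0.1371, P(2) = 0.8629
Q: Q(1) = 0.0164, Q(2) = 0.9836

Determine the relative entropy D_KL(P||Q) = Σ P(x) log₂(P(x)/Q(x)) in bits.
0.2570 bits

D_KL(P||Q) = Σ P(x) log₂(P(x)/Q(x))

Computing term by term:
  P(1)·log₂(P(1)/Q(1)) = 0.1371·log₂(0.1371/0.0164) = 0.42000
  P(2)·log₂(P(2)/Q(2)) = 0.8629·log₂(0.8629/0.9836) = -0.16298

D_KL(P||Q) = 0.42000 - 0.16298 = 0.25702 ≈ 0.2570 bits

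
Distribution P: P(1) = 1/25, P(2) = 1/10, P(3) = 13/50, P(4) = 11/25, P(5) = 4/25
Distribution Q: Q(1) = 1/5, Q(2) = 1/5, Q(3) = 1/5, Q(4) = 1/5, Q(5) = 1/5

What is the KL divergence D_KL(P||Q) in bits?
0.3545 bits

D_KL(P||Q) = Σ P(x) log₂(P(x)/Q(x))

Computing term by term:
  P(1)·log₂(P(1)/Q(1)) = (1/25)·log₂((1/25)/(1/5)) = -0.09288
  P(2)·log₂(P(2)/Q(2)) = (1/10)·log₂((1/10)/(1/5)) = -0.10000
  P(3)·log₂(P(3)/Q(3)) = (13/50)·log₂((13/50)/(1/5)) = 0.09841
  P(4)·log₂(P(4)/Q(4)) = (11/25)·log₂((11/25)/(1/5)) = 0.50050
  P(5)·log₂(P(5)/Q(5)) = (4/25)·log₂((4/25)/(1/5)) = -0.05151

D_KL(P||Q) = -0.09288 - 0.10000 + 0.09841 + 0.50050 - 0.05151 = 0.35452 ≈ 0.3545 bits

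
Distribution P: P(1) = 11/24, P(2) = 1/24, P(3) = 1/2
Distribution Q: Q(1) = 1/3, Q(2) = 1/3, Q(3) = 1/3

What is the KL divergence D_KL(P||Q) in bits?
0.3781 bits

D_KL(P||Q) = Σ P(x) log₂(P(x)/Q(x))

Computing term by term:
  P(1)·log₂(P(1)/Q(1)) = (11/24)·log₂((11/24)/(1/3)) = 0.21057
  P(2)·log₂(P(2)/Q(2)) = (1/24)·log₂((1/24)/(1/3)) = -0.12500
  P(3)·log₂(P(3)/Q(3)) = (1/2)·log₂((1/2)/(1/3)) = 0.29248

D_KL(P||Q) = 0.21057 - 0.12500 + 0.29248 = 0.37805 ≈ 0.3781 bits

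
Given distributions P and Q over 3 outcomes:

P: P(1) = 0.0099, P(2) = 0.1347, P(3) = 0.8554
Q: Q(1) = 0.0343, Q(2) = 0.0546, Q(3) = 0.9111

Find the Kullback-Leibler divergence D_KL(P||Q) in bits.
0.0799 bits

D_KL(P||Q) = Σ P(x) log₂(P(x)/Q(x))

Computing term by term:
  P(1)·log₂(P(1)/Q(1)) = 0.0099·log₂(0.0099/0.0343) = -0.01775
  P(2)·log₂(P(2)/Q(2)) = 0.1347·log₂(0.1347/0.0546) = 0.17548
  P(3)·log₂(P(3)/Q(3)) = 0.8554·log₂(0.8554/0.9111) = -0.07785

D_KL(P||Q) = -0.01775 + 0.17548 - 0.07785 = 0.07988 ≈ 0.0799 bits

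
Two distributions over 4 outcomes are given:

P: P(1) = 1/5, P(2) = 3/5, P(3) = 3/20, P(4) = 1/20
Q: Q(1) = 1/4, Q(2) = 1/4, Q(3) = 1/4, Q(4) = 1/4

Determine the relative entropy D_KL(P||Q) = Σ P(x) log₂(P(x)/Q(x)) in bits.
0.4668 bits

D_KL(P||Q) = Σ P(x) log₂(P(x)/Q(x))

Computing term by term:
  P(1)·log₂(P(1)/Q(1)) = (1/5)·log₂((1/5)/(1/4)) = -0.06439
  P(2)·log₂(P(2)/Q(2)) = (3/5)·log₂((3/5)/(1/4)) = 0.75782
  P(3)·log₂(P(3)/Q(3)) = (3/20)·log₂((3/20)/(1/4)) = -0.11054
  P(4)·log₂(P(4)/Q(4)) = (1/20)·log₂((1/20)/(1/4)) = -0.11610

D_KL(P||Q) = -0.06439 + 0.75782 - 0.11054 - 0.11610 = 0.46679 ≈ 0.4668 bits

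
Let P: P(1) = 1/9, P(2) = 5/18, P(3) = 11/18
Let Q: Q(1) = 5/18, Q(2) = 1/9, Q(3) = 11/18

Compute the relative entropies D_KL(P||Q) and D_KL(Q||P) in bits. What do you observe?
D_KL(P||Q) = 0.2203 bits, D_KL(Q||P) = 0.2203 bits. The two directions give the same value here, because Q is a self-inverse relabeling of P; in general KL divergence is asymmetric.

D_KL(P||Q) = Σ P(x) log₂(P(x)/Q(x))

Computing term by term:
  P(1)·log₂(P(1)/Q(1)) = (1/9)·log₂((1/9)/(5/18)) = -0.14688
  P(2)·log₂(P(2)/Q(2)) = (5/18)·log₂((5/18)/(1/9)) = 0.36720
  P(3)·log₂(P(3)/Q(3)) = (11/18)·log₂((11/18)/(11/18)) = 0.00000

D_KL(P||Q) = -0.14688 + 0.36720 + 0.00000 = 0.22032 ≈ 0.2203 bits

D_KL(Q||P) = Σ Q(x) log₂(Q(x)/P(x))

Computing term by term:
  Q(1)·log₂(Q(1)/P(1)) = (5/18)·log₂((5/18)/(1/9)) = 0.36720
  Q(2)·log₂(Q(2)/P(2)) = (1/9)·log₂((1/9)/(5/18)) = -0.14688
  Q(3)·log₂(Q(3)/P(3)) = (11/18)·log₂((11/18)/(11/18)) = 0.00000

D_KL(Q||P) = 0.36720 - 0.14688 + 0.00000 = 0.22032 ≈ 0.2203 bits

These ARE equal here. Q is P with outcomes relabeled (Q(1) = P(2), Q(2) = P(1)) by a relabeling that is its own inverse, so the two sums contain exactly the same terms in a different order. This is a special case — KL divergence is not symmetric in general: D_KL(P||Q) ≠ D_KL(Q||P) for most P, Q.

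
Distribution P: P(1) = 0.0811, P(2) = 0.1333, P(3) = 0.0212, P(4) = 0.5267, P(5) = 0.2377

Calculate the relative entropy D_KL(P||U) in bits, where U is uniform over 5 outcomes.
0.5427 bits

U(i) = 1/5 for all i

D_KL(P||U) = Σ P(x) log₂(P(x) / (1/5))
           = Σ P(x) log₂(P(x)) + log₂(5)
           = log₂(5) - H(P)

H(P) = -Σ P(x) log₂(P(x)):
  -P(1)·log₂(P(1)) = -(0.0811)·log₂(0.0811) = 0.29392
  -P(2)·log₂(P(2)) = -(0.1333)·log₂(0.1333) = 0.38754
  -P(3)·log₂(P(3)) = -(0.0212)·log₂(0.0212) = 0.11787
  -P(4)·log₂(P(4)) = -(0.5267)·log₂(0.5267) = 0.48717
  -P(5)·log₂(P(5)) = -(0.2377)·log₂(0.2377) = 0.49270
H(P) = 0.29392 + 0.38754 + 0.11787 + 0.48717 + 0.49270 = 1.77920 bits

log₂(5) = 2.32193 bits

D_KL(P||U) = 2.32193 - 1.77920 = 0.54273 ≈ 0.5427 bits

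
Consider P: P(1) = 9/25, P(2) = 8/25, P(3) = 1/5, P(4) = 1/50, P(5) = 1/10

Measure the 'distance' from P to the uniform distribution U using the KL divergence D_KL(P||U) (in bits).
0.3558 bits

U(i) = 1/5 for all i

D_KL(P||U) = Σ P(x) log₂(P(x) / (1/5))
           = Σ P(x) log₂(P(x)) + log₂(5)
           = log₂(5) - H(P)

H(P) = -Σ P(x) log₂(P(x)):
  -P(1)·log₂(P(1)) = -(9/25)·log₂(9/25) = 0.53062
  -P(2)·log₂(P(2)) = -(8/25)·log₂(8/25) = 0.52603
  -P(3)·log₂(P(3)) = -(1/5)·log₂(1/5) = 0.46439
  -P(4)·log₂(P(4)) = -(1/50)·log₂(1/50) = 0.11288
  -P(5)·log₂(P(5)) = -(1/10)·log₂(1/10) = 0.33219
H(P) = 0.53062 + 0.52603 + 0.46439 + 0.11288 + 0.33219 = 1.96611 bits

log₂(5) = 2.32193 bits

D_KL(P||U) = 2.32193 - 1.96611 = 0.35582 ≈ 0.3558 bits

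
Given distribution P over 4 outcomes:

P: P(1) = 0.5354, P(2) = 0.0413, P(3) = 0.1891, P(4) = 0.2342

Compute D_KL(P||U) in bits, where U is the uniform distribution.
0.3827 bits

U(i) = 1/4 for all i

D_KL(P||U) = Σ P(x) log₂(P(x) / (1/4))
           = Σ P(x) log₂(P(x)) + log₂(4)
           = log₂(4) - H(P)

H(P) = -Σ P(x) log₂(P(x)):
  -P(1)·log₂(P(1)) = -(0.5354)·log₂(0.5354) = 0.48256
  -P(2)·log₂(P(2)) = -(0.0413)·log₂(0.0413) = 0.18989
  -P(3)·log₂(P(3)) = -(0.1891)·log₂(0.1891) = 0.45437
  -P(4)·log₂(P(4)) = -(0.2342)·log₂(0.2342) = 0.49046
H(P) = 0.48256 + 0.18989 + 0.45437 + 0.49046 = 1.61728 bits

log₂(4) = 2.00000 bits

D_KL(P||U) = 2.00000 - 1.61728 = 0.38272 ≈ 0.3827 bits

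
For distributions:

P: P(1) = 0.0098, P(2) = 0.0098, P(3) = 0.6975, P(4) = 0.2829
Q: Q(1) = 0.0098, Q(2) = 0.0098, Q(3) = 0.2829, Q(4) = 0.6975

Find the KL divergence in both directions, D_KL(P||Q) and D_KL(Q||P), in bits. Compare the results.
D_KL(P||Q) = 0.5398 bits, D_KL(Q||P) = 0.5398 bits. The two directions give exactly the same value for this pair.

D_KL(P||Q) = Σ P(x) log₂(P(x)/Q(x))

Computing term by term:
  P(1)·log₂(P(1)/Q(1)) = 0.0098·log₂(0.0098/0.0098) = 0.00000
  P(2)·log₂(P(2)/Q(2)) = 0.0098·log₂(0.0098/0.0098) = 0.00000
  P(3)·log₂(P(3)/Q(3)) = 0.6975·log₂(0.6975/0.2829) = 0.90808
  P(4)·log₂(P(4)/Q(4)) = 0.2829·log₂(0.2829/0.6975) = -0.36831

D_KL(P||Q) = 0.00000 + 0.00000 + 0.90808 - 0.36831 = 0.53977 ≈ 0.5398 bits

D_KL(Q||P) = Σ Q(x) log₂(Q(x)/P(x))

Computing term by term:
  Q(1)·log₂(Q(1)/P(1)) = 0.0098·log₂(0.0098/0.0098) = 0.00000
  Q(2)·log₂(Q(2)/P(2)) = 0.0098·log₂(0.0098/0.0098) = 0.00000
  Q(3)·log₂(Q(3)/P(3)) = 0.2829·log₂(0.2829/0.6975) = -0.36831
  Q(4)·log₂(Q(4)/P(4)) = 0.6975·log₂(0.6975/0.2829) = 0.90808

D_KL(Q||P) = 0.00000 + 0.00000 - 0.36831 + 0.90808 = 0.53977 ≈ 0.5398 bits

These ARE equal here. Q is P with outcomes relabeled (Q(1) = P(2), Q(2) = P(1), Q(3) = P(4), Q(4) = P(3)) by a relabeling that is its own inverse, so the two sums contain exactly the same terms in a different order. This is a special case — KL divergence is not symmetric in general: D_KL(P||Q) ≠ D_KL(Q||P) for most P, Q.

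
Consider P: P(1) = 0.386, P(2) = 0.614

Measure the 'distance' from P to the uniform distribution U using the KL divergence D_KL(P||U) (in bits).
0.0378 bits

U(i) = 1/2 for all i

D_KL(P||U) = Σ P(x) log₂(P(x) / (1/2))
           = Σ P(x) log₂(P(x)) + log₂(2)
           = log₂(2) - H(P)

H(P) = -Σ P(x) log₂(P(x)):
  -P(1)·log₂(P(1)) = -(0.386)·log₂(0.386) = 0.53010
  -P(2)·log₂(P(2)) = -(0.614)·log₂(0.614) = 0.43207
H(P) = 0.53010 + 0.43207 = 0.96217 bits

log₂(2) = 1.00000 bits

D_KL(P||U) = 1.00000 - 0.96217 = 0.03783 ≈ 0.0378 bits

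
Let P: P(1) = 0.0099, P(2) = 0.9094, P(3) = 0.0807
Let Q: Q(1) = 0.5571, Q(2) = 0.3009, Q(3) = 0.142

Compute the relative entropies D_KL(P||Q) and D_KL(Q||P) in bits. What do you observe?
D_KL(P||Q) = 1.3277 bits, D_KL(Q||P) = 2.8748 bits. The two directions give different values (D_KL(Q||P) exceeds D_KL(P||Q) by 1.5471 bits): KL divergence is asymmetric.

D_KL(P||Q) = Σ P(x) log₂(P(x)/Q(x))

Computing term by term:
  P(1)·log₂(P(1)/Q(1)) = 0.0099·log₂(0.0099/0.5571) = -0.05756
  P(2)·log₂(P(2)/Q(2)) = 0.9094·log₂(0.9094/0.3009) = 1.45107
  P(3)·log₂(P(3)/Q(3)) = 0.0807·log₂(0.0807/0.142) = -0.06579

D_KL(P||Q) = -0.05756 + 1.45107 - 0.06579 = 1.32772 ≈ 1.3277 bits

D_KL(Q||P) = Σ Q(x) log₂(Q(x)/P(x))

Computing term by term:
  Q(1)·log₂(Q(1)/P(1)) = 0.5571·log₂(0.5571/0.0099) = 3.23918
  Q(2)·log₂(Q(2)/P(2)) = 0.3009·log₂(0.3009/0.9094) = -0.48013
  Q(3)·log₂(Q(3)/P(3)) = 0.142·log₂(0.142/0.0807) = 0.11577

D_KL(Q||P) = 3.23918 - 0.48013 + 0.11577 = 2.87482 ≈ 2.8748 bits

These are NOT equal (difference: 1.5471 bits). KL divergence is asymmetric: D_KL(P||Q) ≠ D_KL(Q||P) in general.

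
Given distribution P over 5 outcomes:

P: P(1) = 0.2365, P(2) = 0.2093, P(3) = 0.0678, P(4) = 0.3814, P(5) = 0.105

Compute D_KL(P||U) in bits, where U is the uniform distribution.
0.2227 bits

U(i) = 1/5 for all i

D_KL(P||U) = Σ P(x) log₂(P(x) / (1/5))
           = Σ P(x) log₂(P(x)) + log₂(5)
           = log₂(5) - H(P)

H(P) = -Σ P(x) log₂(P(x)):
  -P(1)·log₂(P(1)) = -(0.2365)·log₂(0.2365) = 0.49194
  -P(2)·log₂(P(2)) = -(0.2093)·log₂(0.2093) = 0.47226
  -P(3)·log₂(P(3)) = -(0.0678)·log₂(0.0678) = 0.26324
  -P(4)·log₂(P(4)) = -(0.3814)·log₂(0.3814) = 0.53038
  -P(5)·log₂(P(5)) = -(0.105)·log₂(0.105) = 0.34141
H(P) = 0.49194 + 0.47226 + 0.26324 + 0.53038 + 0.34141 = 2.09923 bits

log₂(5) = 2.32193 bits

D_KL(P||U) = 2.32193 - 2.09923 = 0.22270 ≈ 0.2227 bits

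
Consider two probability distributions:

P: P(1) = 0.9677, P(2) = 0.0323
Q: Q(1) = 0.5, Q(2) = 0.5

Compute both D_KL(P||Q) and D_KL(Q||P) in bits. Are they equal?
D_KL(P||Q) = 0.7942 bits, D_KL(Q||P) = 1.4998 bits. No, they are not equal.

D_KL(P||Q) = Σ P(x) log₂(P(x)/Q(x))

Computing term by term:
  P(1)·log₂(P(1)/Q(1)) = 0.9677·log₂(0.9677/0.5) = 0.92186
  P(2)·log₂(P(2)/Q(2)) = 0.0323·log₂(0.0323/0.5) = -0.12766

D_KL(P||Q) = 0.92186 - 0.12766 = 0.79420 ≈ 0.7942 bits

D_KL(Q||P) = Σ Q(x) log₂(Q(x)/P(x))

Computing term by term:
  Q(1)·log₂(Q(1)/P(1)) = 0.5·log₂(0.5/0.9677) = -0.47632
  Q(2)·log₂(Q(2)/P(2)) = 0.5·log₂(0.5/0.0323) = 1.97616

D_KL(Q||P) = -0.47632 + 1.97616 = 1.49984 ≈ 1.4998 bits

These are NOT equal (difference: 0.7056 bits). KL divergence is asymmetric: D_KL(P||Q) ≠ D_KL(Q||P) in general.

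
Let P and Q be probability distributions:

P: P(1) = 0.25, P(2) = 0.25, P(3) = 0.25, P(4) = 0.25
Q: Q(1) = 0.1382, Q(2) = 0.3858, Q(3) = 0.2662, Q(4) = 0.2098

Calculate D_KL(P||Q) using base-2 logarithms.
0.0979 bits

D_KL(P||Q) = Σ P(x) log₂(P(x)/Q(x))

Computing term by term:
  P(1)·log₂(P(1)/Q(1)) = 0.25·log₂(0.25/0.1382) = 0.21379
  P(2)·log₂(P(2)/Q(2)) = 0.25·log₂(0.25/0.3858) = -0.15648
  P(3)·log₂(P(3)/Q(3)) = 0.25·log₂(0.25/0.2662) = -0.02265
  P(4)·log₂(P(4)/Q(4)) = 0.25·log₂(0.25/0.2098) = 0.06323

D_KL(P||Q) = 0.21379 - 0.15648 - 0.02265 + 0.06323 = 0.09789 ≈ 0.0979 bits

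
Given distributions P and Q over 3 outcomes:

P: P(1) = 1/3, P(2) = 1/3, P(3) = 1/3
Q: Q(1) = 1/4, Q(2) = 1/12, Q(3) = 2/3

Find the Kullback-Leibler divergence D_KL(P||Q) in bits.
0.4717 bits

D_KL(P||Q) = Σ P(x) log₂(P(x)/Q(x))

Computing term by term:
  P(1)·log₂(P(1)/Q(1)) = (1/3)·log₂((1/3)/(1/4)) = 0.13835
  P(2)·log₂(P(2)/Q(2)) = (1/3)·log₂((1/3)/(1/12)) = 0.66667
  P(3)·log₂(P(3)/Q(3)) = (1/3)·log₂((1/3)/(2/3)) = -0.33333

D_KL(P||Q) = 0.13835 + 0.66667 - 0.33333 = 0.47169 ≈ 0.4717 bits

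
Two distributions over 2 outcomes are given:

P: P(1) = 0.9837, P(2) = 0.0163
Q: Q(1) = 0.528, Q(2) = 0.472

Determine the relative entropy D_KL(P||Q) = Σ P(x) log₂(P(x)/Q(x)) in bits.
0.8039 bits

D_KL(P||Q) = Σ P(x) log₂(P(x)/Q(x))

Computing term by term:
  P(1)·log₂(P(1)/Q(1)) = 0.9837·log₂(0.9837/0.528) = 0.88305
  P(2)·log₂(P(2)/Q(2)) = 0.0163·log₂(0.0163/0.472) = -0.07915

D_KL(P||Q) = 0.88305 - 0.07915 = 0.80390 ≈ 0.8039 bits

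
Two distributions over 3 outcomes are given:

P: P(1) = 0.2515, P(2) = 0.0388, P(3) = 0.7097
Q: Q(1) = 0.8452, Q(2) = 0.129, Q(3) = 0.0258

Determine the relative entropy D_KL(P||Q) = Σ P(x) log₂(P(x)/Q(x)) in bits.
2.8866 bits

D_KL(P||Q) = Σ P(x) log₂(P(x)/Q(x))

Computing term by term:
  P(1)·log₂(P(1)/Q(1)) = 0.2515·log₂(0.2515/0.8452) = -0.43981
  P(2)·log₂(P(2)/Q(2)) = 0.0388·log₂(0.0388/0.129) = -0.06725
  P(3)·log₂(P(3)/Q(3)) = 0.7097·log₂(0.7097/0.0258) = 3.39362

D_KL(P||Q) = -0.43981 - 0.06725 + 3.39362 = 2.88656 ≈ 2.8866 bits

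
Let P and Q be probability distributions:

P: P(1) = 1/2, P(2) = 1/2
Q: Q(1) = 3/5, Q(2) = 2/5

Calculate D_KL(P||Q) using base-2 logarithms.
0.0294 bits

D_KL(P||Q) = Σ P(x) log₂(P(x)/Q(x))

Computing term by term:
  P(1)·log₂(P(1)/Q(1)) = (1/2)·log₂((1/2)/(3/5)) = -0.13152
  P(2)·log₂(P(2)/Q(2)) = (1/2)·log₂((1/2)/(2/5)) = 0.16096

D_KL(P||Q) = -0.13152 + 0.16096 = 0.02944 ≈ 0.0294 bits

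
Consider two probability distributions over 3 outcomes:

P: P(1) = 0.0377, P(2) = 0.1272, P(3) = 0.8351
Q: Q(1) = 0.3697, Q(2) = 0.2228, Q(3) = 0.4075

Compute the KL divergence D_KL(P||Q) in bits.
0.6374 bits

D_KL(P||Q) = Σ P(x) log₂(P(x)/Q(x))

Computing term by term:
  P(1)·log₂(P(1)/Q(1)) = 0.0377·log₂(0.0377/0.3697) = -0.12417
  P(2)·log₂(P(2)/Q(2)) = 0.1272·log₂(0.1272/0.2228) = -0.10286
  P(3)·log₂(P(3)/Q(3)) = 0.8351·log₂(0.8351/0.4075) = 0.86445

D_KL(P||Q) = -0.12417 - 0.10286 + 0.86445 = 0.63742 ≈ 0.6374 bits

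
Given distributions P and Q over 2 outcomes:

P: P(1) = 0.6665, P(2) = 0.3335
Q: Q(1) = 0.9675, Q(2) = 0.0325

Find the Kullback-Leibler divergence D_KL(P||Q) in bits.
0.7619 bits

D_KL(P||Q) = Σ P(x) log₂(P(x)/Q(x))

Computing term by term:
  P(1)·log₂(P(1)/Q(1)) = 0.6665·log₂(0.6665/0.9675) = -0.35835
  P(2)·log₂(P(2)/Q(2)) = 0.3335·log₂(0.3335/0.0325) = 1.12028

D_KL(P||Q) = -0.35835 + 1.12028 = 0.76193 ≈ 0.7619 bits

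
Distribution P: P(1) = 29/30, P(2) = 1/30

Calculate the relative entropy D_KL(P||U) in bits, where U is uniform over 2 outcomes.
0.7892 bits

U(i) = 1/2 for all i

D_KL(P||U) = Σ P(x) log₂(P(x) / (1/2))
           = Σ P(x) log₂(P(x)) + log₂(2)
           = log₂(2) - H(P)

H(P) = -Σ P(x) log₂(P(x)):
  -P(1)·log₂(P(1)) = -(29/30)·log₂(29/30) = 0.04728
  -P(2)·log₂(P(2)) = -(1/30)·log₂(1/30) = 0.16356
H(P) = 0.04728 + 0.16356 = 0.21084 bits

log₂(2) = 1.00000 bits

D_KL(P||U) = 1.00000 - 0.21084 = 0.78916 ≈ 0.7892 bits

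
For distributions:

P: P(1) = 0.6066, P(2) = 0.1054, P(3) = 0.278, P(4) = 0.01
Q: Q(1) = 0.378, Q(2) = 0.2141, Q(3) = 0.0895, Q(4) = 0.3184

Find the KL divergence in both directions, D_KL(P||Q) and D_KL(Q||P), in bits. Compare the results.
D_KL(P||Q) = 0.7108 bits, D_KL(Q||P) = 1.4043 bits. D_KL(Q||P) is larger than D_KL(P||Q) by 0.6935 bits; the two directions differ.

D_KL(P||Q) = Σ P(x) log₂(P(x)/Q(x))

Computing term by term:
  P(1)·log₂(P(1)/Q(1)) = 0.6066·log₂(0.6066/0.378) = 0.41392
  P(2)·log₂(P(2)/Q(2)) = 0.1054·log₂(0.1054/0.2141) = -0.10776
  P(3)·log₂(P(3)/Q(3)) = 0.278·log₂(0.278/0.0895) = 0.45456
  P(4)·log₂(P(4)/Q(4)) = 0.01·log₂(0.01/0.3184) = -0.04993

D_KL(P||Q) = 0.41392 - 0.10776 + 0.45456 - 0.04993 = 0.71079 ≈ 0.7108 bits

D_KL(Q||P) = Σ Q(x) log₂(Q(x)/P(x))

Computing term by term:
  Q(1)·log₂(Q(1)/P(1)) = 0.378·log₂(0.378/0.6066) = -0.25793
  Q(2)·log₂(Q(2)/P(2)) = 0.2141·log₂(0.2141/0.1054) = 0.21890
  Q(3)·log₂(Q(3)/P(3)) = 0.0895·log₂(0.0895/0.278) = -0.14634
  Q(4)·log₂(Q(4)/P(4)) = 0.3184·log₂(0.3184/0.01) = 1.58970

D_KL(Q||P) = -0.25793 + 0.21890 - 0.14634 + 1.58970 = 1.40433 ≈ 1.4043 bits

These are NOT equal (difference: 0.6935 bits). KL divergence is asymmetric: D_KL(P||Q) ≠ D_KL(Q||P) in general.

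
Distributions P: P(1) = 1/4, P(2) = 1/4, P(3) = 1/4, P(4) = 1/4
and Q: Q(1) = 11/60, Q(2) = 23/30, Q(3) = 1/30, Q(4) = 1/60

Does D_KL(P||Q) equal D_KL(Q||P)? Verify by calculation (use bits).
D_KL(P||Q) = 1.4111 bits, D_KL(Q||P) = 0.9954 bits. No — D_KL(P||Q) ≠ D_KL(Q||P) for this pair.

D_KL(P||Q) = Σ P(x) log₂(P(x)/Q(x))

Computing term by term:
  P(1)·log₂(P(1)/Q(1)) = (1/4)·log₂((1/4)/(11/60)) = 0.11186
  P(2)·log₂(P(2)/Q(2)) = (1/4)·log₂((1/4)/(23/30)) = -0.40417
  P(3)·log₂(P(3)/Q(3)) = (1/4)·log₂((1/4)/(1/30)) = 0.72672
  P(4)·log₂(P(4)/Q(4)) = (1/4)·log₂((1/4)/(1/60)) = 0.97672

D_KL(P||Q) = 0.11186 - 0.40417 + 0.72672 + 0.97672 = 1.41113 ≈ 1.4111 bits

D_KL(Q||P) = Σ Q(x) log₂(Q(x)/P(x))

Computing term by term:
  Q(1)·log₂(Q(1)/P(1)) = (11/60)·log₂((11/60)/(1/4)) = -0.08203
  Q(2)·log₂(Q(2)/P(2)) = (23/30)·log₂((23/30)/(1/4)) = 1.23945
  Q(3)·log₂(Q(3)/P(3)) = (1/30)·log₂((1/30)/(1/4)) = -0.09690
  Q(4)·log₂(Q(4)/P(4)) = (1/60)·log₂((1/60)/(1/4)) = -0.06511

D_KL(Q||P) = -0.08203 + 1.23945 - 0.09690 - 0.06511 = 0.99541 ≈ 0.9954 bits

These are NOT equal (difference: 0.4157 bits). KL divergence is asymmetric: D_KL(P||Q) ≠ D_KL(Q||P) in general.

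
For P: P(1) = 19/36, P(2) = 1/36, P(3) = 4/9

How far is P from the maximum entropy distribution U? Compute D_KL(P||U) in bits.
0.4348 bits

U(i) = 1/3 for all i

D_KL(P||U) = Σ P(x) log₂(P(x) / (1/3))
           = Σ P(x) log₂(P(x)) + log₂(3)
           = log₂(3) - H(P)

H(P) = -Σ P(x) log₂(P(x)):
  -P(1)·log₂(P(1)) = -(19/36)·log₂(19/36) = 0.48661
  -P(2)·log₂(P(2)) = -(1/36)·log₂(1/36) = 0.14361
  -P(3)·log₂(P(3)) = -(4/9)·log₂(4/9) = 0.51997
H(P) = 0.48661 + 0.14361 + 0.51997 = 1.15019 bits

log₂(3) = 1.58496 bits

D_KL(P||U) = 1.58496 - 1.15019 = 0.43477 ≈ 0.4348 bits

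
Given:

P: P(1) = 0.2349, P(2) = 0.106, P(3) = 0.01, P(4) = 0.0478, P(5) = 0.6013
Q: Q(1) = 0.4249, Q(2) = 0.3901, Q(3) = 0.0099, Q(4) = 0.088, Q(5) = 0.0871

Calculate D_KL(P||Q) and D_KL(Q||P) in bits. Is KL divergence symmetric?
D_KL(P||Q) = 1.2340 bits, D_KL(Q||P) = 0.9312 bits. No, KL divergence is not symmetric.

D_KL(P||Q) = Σ P(x) log₂(P(x)/Q(x))

Computing term by term:
  P(1)·log₂(P(1)/Q(1)) = 0.2349·log₂(0.2349/0.4249) = -0.20086
  P(2)·log₂(P(2)/Q(2)) = 0.106·log₂(0.106/0.3901) = -0.19926
  P(3)·log₂(P(3)/Q(3)) = 0.01·log₂(0.01/0.0099) = 0.00014
  P(4)·log₂(P(4)/Q(4)) = 0.0478·log₂(0.0478/0.088) = -0.04209
  P(5)·log₂(P(5)/Q(5)) = 0.6013·log₂(0.6013/0.0871) = 1.67603

D_KL(P||Q) = -0.20086 - 0.19926 + 0.00014 - 0.04209 + 1.67603 = 1.23396 ≈ 1.2340 bits

D_KL(Q||P) = Σ Q(x) log₂(Q(x)/P(x))

Computing term by term:
  Q(1)·log₂(Q(1)/P(1)) = 0.4249·log₂(0.4249/0.2349) = 0.36332
  Q(2)·log₂(Q(2)/P(2)) = 0.3901·log₂(0.3901/0.106) = 0.73330
  Q(3)·log₂(Q(3)/P(3)) = 0.0099·log₂(0.0099/0.01) = -0.00014
  Q(4)·log₂(Q(4)/P(4)) = 0.088·log₂(0.088/0.0478) = 0.07748
  Q(5)·log₂(Q(5)/P(5)) = 0.0871·log₂(0.0871/0.6013) = -0.24278

D_KL(Q||P) = 0.36332 + 0.73330 - 0.00014 + 0.07748 - 0.24278 = 0.93118 ≈ 0.9312 bits

These are NOT equal (difference: 0.3028 bits). KL divergence is asymmetric: D_KL(P||Q) ≠ D_KL(Q||P) in general.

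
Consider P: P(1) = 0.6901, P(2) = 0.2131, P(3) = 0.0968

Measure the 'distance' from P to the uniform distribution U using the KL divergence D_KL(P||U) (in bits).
0.4143 bits

U(i) = 1/3 for all i

D_KL(P||U) = Σ P(x) log₂(P(x) / (1/3))
           = Σ P(x) log₂(P(x)) + log₂(3)
           = log₂(3) - H(P)

H(P) = -Σ P(x) log₂(P(x)):
  -P(1)·log₂(P(1)) = -(0.6901)·log₂(0.6901) = 0.36929
  -P(2)·log₂(P(2)) = -(0.2131)·log₂(0.2131) = 0.47530
  -P(3)·log₂(P(3)) = -(0.0968)·log₂(0.0968) = 0.32610
H(P) = 0.36929 + 0.47530 + 0.32610 = 1.17069 bits

log₂(3) = 1.58496 bits

D_KL(P||U) = 1.58496 - 1.17069 = 0.41427 ≈ 0.4143 bits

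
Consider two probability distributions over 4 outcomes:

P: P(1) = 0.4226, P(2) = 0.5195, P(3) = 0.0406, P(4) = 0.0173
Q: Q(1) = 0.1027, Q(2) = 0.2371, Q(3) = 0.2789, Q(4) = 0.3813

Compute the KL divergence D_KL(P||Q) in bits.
1.2603 bits

D_KL(P||Q) = Σ P(x) log₂(P(x)/Q(x))

Computing term by term:
  P(1)·log₂(P(1)/Q(1)) = 0.4226·log₂(0.4226/0.1027) = 0.86247
  P(2)·log₂(P(2)/Q(2)) = 0.5195·log₂(0.5195/0.2371) = 0.58788
  P(3)·log₂(P(3)/Q(3)) = 0.0406·log₂(0.0406/0.2789) = -0.11288
  P(4)·log₂(P(4)/Q(4)) = 0.0173·log₂(0.0173/0.3813) = -0.07719

D_KL(P||Q) = 0.86247 + 0.58788 - 0.11288 - 0.07719 = 1.26028 ≈ 1.2603 bits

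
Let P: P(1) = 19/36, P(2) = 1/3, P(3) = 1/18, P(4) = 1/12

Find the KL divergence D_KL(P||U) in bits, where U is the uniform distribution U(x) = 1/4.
0.4547 bits

U(i) = 1/4 for all i

D_KL(P||U) = Σ P(x) log₂(P(x) / (1/4))
           = Σ P(x) log₂(P(x)) + log₂(4)
           = log₂(4) - H(P)

H(P) = -Σ P(x) log₂(P(x)):
  -P(1)·log₂(P(1)) = -(19/36)·log₂(19/36) = 0.48661
  -P(2)·log₂(P(2)) = -(1/3)·log₂(1/3) = 0.52832
  -P(3)·log₂(P(3)) = -(1/18)·log₂(1/18) = 0.23166
  -P(4)·log₂(P(4)) = -(1/12)·log₂(1/12) = 0.29875
H(P) = 0.48661 + 0.52832 + 0.23166 + 0.29875 = 1.54534 bits

log₂(4) = 2.00000 bits

D_KL(P||U) = 2.00000 - 1.54534 = 0.45466 ≈ 0.4547 bits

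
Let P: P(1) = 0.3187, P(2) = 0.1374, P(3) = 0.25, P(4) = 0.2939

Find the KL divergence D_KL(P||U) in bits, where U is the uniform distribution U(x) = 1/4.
0.0616 bits

U(i) = 1/4 for all i

D_KL(P||U) = Σ P(x) log₂(P(x) / (1/4))
           = Σ P(x) log₂(P(x)) + log₂(4)
           = log₂(4) - H(P)

H(P) = -Σ P(x) log₂(P(x)):
  -P(1)·log₂(P(1)) = -(0.3187)·log₂(0.3187) = 0.52577
  -P(2)·log₂(P(2)) = -(0.1374)·log₂(0.1374) = 0.39345
  -P(3)·log₂(P(3)) = -(0.25)·log₂(0.25) = 0.50000
  -P(4)·log₂(P(4)) = -(0.2939)·log₂(0.2939) = 0.51920
H(P) = 0.52577 + 0.39345 + 0.50000 + 0.51920 = 1.93842 bits

log₂(4) = 2.00000 bits

D_KL(P||U) = 2.00000 - 1.93842 = 0.06158 ≈ 0.0616 bits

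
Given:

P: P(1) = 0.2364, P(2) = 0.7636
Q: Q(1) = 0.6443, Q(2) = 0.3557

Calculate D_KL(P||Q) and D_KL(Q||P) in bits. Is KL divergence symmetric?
D_KL(P||Q) = 0.4997 bits, D_KL(Q||P) = 0.5399 bits. No, KL divergence is not symmetric.

D_KL(P||Q) = Σ P(x) log₂(P(x)/Q(x))

Computing term by term:
  P(1)·log₂(P(1)/Q(1)) = 0.2364·log₂(0.2364/0.6443) = -0.34195
  P(2)·log₂(P(2)/Q(2)) = 0.7636·log₂(0.7636/0.3557) = 0.84161

D_KL(P||Q) = -0.34195 + 0.84161 = 0.49966 ≈ 0.4997 bits

D_KL(Q||P) = Σ Q(x) log₂(Q(x)/P(x))

Computing term by term:
  Q(1)·log₂(Q(1)/P(1)) = 0.6443·log₂(0.6443/0.2364) = 0.93198
  Q(2)·log₂(Q(2)/P(2)) = 0.3557·log₂(0.3557/0.7636) = -0.39204

D_KL(Q||P) = 0.93198 - 0.39204 = 0.53994 ≈ 0.5399 bits

These are NOT equal (difference: 0.0402 bits). KL divergence is asymmetric: D_KL(P||Q) ≠ D_KL(Q||P) in general.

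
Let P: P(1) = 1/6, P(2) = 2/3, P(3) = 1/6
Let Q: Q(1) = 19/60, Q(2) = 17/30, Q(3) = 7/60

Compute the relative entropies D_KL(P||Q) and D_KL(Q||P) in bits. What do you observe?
D_KL(P||Q) = 0.0877 bits, D_KL(Q||P) = 0.1003 bits. The two directions give different values (D_KL(Q||P) exceeds D_KL(P||Q) by 0.0126 bits): KL divergence is asymmetric.

D_KL(P||Q) = Σ P(x) log₂(P(x)/Q(x))

Computing term by term:
  P(1)·log₂(P(1)/Q(1)) = (1/6)·log₂((1/6)/(19/60)) = -0.15433
  P(2)·log₂(P(2)/Q(2)) = (2/3)·log₂((2/3)/(17/30)) = 0.15631
  P(3)·log₂(P(3)/Q(3)) = (1/6)·log₂((1/6)/(7/60)) = 0.08576

D_KL(P||Q) = -0.15433 + 0.15631 + 0.08576 = 0.08774 ≈ 0.0877 bits

D_KL(Q||P) = Σ Q(x) log₂(Q(x)/P(x))

Computing term by term:
  Q(1)·log₂(Q(1)/P(1)) = (19/60)·log₂((19/60)/(1/6)) = 0.29323
  Q(2)·log₂(Q(2)/P(2)) = (17/30)·log₂((17/30)/(2/3)) = -0.13286
  Q(3)·log₂(Q(3)/P(3)) = (7/60)·log₂((7/60)/(1/6)) = -0.06003

D_KL(Q||P) = 0.29323 - 0.13286 - 0.06003 = 0.10034 ≈ 0.1003 bits

These are NOT equal (difference: 0.0126 bits). KL divergence is asymmetric: D_KL(P||Q) ≠ D_KL(Q||P) in general.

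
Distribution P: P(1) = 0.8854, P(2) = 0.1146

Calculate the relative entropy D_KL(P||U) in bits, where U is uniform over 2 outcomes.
0.4864 bits

U(i) = 1/2 for all i

D_KL(P||U) = Σ P(x) log₂(P(x) / (1/2))
           = Σ P(x) log₂(P(x)) + log₂(2)
           = log₂(2) - H(P)

H(P) = -Σ P(x) log₂(P(x)):
  -P(1)·log₂(P(1)) = -(0.8854)·log₂(0.8854) = 0.15548
  -P(2)·log₂(P(2)) = -(0.1146)·log₂(0.1146) = 0.35816
H(P) = 0.15548 + 0.35816 = 0.51364 bits

log₂(2) = 1.00000 bits

D_KL(P||U) = 1.00000 - 0.51364 = 0.48636 ≈ 0.4864 bits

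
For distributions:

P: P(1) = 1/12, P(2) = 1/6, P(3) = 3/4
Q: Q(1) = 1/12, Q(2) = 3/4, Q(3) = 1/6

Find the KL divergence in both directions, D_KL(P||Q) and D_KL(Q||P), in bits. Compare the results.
D_KL(P||Q) = 1.2658 bits, D_KL(Q||P) = 1.2658 bits. The two directions give exactly the same value for this pair.

D_KL(P||Q) = Σ P(x) log₂(P(x)/Q(x))

Computing term by term:
  P(1)·log₂(P(1)/Q(1)) = (1/12)·log₂((1/12)/(1/12)) = 0.00000
  P(2)·log₂(P(2)/Q(2)) = (1/6)·log₂((1/6)/(3/4)) = -0.36165
  P(3)·log₂(P(3)/Q(3)) = (3/4)·log₂((3/4)/(1/6)) = 1.62744

D_KL(P||Q) = 0.00000 - 0.36165 + 1.62744 = 1.26579 ≈ 1.2658 bits

D_KL(Q||P) = Σ Q(x) log₂(Q(x)/P(x))

Computing term by term:
  Q(1)·log₂(Q(1)/P(1)) = (1/12)·log₂((1/12)/(1/12)) = 0.00000
  Q(2)·log₂(Q(2)/P(2)) = (3/4)·log₂((3/4)/(1/6)) = 1.62744
  Q(3)·log₂(Q(3)/P(3)) = (1/6)·log₂((1/6)/(3/4)) = -0.36165

D_KL(Q||P) = 0.00000 + 1.62744 - 0.36165 = 1.26579 ≈ 1.2658 bits

These ARE equal here. Q is P with outcomes relabeled (Q(2) = P(3), Q(3) = P(2)) by a relabeling that is its own inverse, so the two sums contain exactly the same terms in a different order. This is a special case — KL divergence is not symmetric in general: D_KL(P||Q) ≠ D_KL(Q||P) for most P, Q.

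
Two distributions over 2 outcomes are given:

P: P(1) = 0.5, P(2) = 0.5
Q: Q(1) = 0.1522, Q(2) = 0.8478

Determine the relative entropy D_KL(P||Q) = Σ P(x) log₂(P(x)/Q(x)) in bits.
0.4771 bits

D_KL(P||Q) = Σ P(x) log₂(P(x)/Q(x))

Computing term by term:
  P(1)·log₂(P(1)/Q(1)) = 0.5·log₂(0.5/0.1522) = 0.85798
  P(2)·log₂(P(2)/Q(2)) = 0.5·log₂(0.5/0.8478) = -0.38090

D_KL(P||Q) = 0.85798 - 0.38090 = 0.47708 ≈ 0.4771 bits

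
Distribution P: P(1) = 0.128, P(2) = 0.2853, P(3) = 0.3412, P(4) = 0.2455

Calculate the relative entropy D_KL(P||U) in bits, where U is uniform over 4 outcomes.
0.0774 bits

U(i) = 1/4 for all i

D_KL(P||U) = Σ P(x) log₂(P(x) / (1/4))
           = Σ P(x) log₂(P(x)) + log₂(4)
           = log₂(4) - H(P)

H(P) = -Σ P(x) log₂(P(x)):
  -P(1)·log₂(P(1)) = -(0.128)·log₂(0.128) = 0.37962
  -P(2)·log₂(P(2)) = -(0.2853)·log₂(0.2853) = 0.51624
  -P(3)·log₂(P(3)) = -(0.3412)·log₂(0.3412) = 0.52931
  -P(4)·log₂(P(4)) = -(0.2455)·log₂(0.2455) = 0.49743
H(P) = 0.37962 + 0.51624 + 0.52931 + 0.49743 = 1.92260 bits

log₂(4) = 2.00000 bits

D_KL(P||U) = 2.00000 - 1.92260 = 0.07740 ≈ 0.0774 bits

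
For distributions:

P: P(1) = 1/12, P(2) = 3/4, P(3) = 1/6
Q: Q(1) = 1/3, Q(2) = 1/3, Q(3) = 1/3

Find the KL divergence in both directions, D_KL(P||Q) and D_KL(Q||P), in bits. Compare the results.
D_KL(P||Q) = 0.5441 bits, D_KL(Q||P) = 0.6100 bits. D_KL(Q||P) is larger than D_KL(P||Q) by 0.0659 bits; the two directions differ.

D_KL(P||Q) = Σ P(x) log₂(P(x)/Q(x))

Computing term by term:
  P(1)·log₂(P(1)/Q(1)) = (1/12)·log₂((1/12)/(1/3)) = -0.16667
  P(2)·log₂(P(2)/Q(2)) = (3/4)·log₂((3/4)/(1/3)) = 0.87744
  P(3)·log₂(P(3)/Q(3)) = (1/6)·log₂((1/6)/(1/3)) = -0.16667

D_KL(P||Q) = -0.16667 + 0.87744 - 0.16667 = 0.54410 ≈ 0.5441 bits

D_KL(Q||P) = Σ Q(x) log₂(Q(x)/P(x))

Computing term by term:
  Q(1)·log₂(Q(1)/P(1)) = (1/3)·log₂((1/3)/(1/12)) = 0.66667
  Q(2)·log₂(Q(2)/P(2)) = (1/3)·log₂((1/3)/(3/4)) = -0.38998
  Q(3)·log₂(Q(3)/P(3)) = (1/3)·log₂((1/3)/(1/6)) = 0.33333

D_KL(Q||P) = 0.66667 - 0.38998 + 0.33333 = 0.61002 ≈ 0.6100 bits

These are NOT equal (difference: 0.0659 bits). KL divergence is asymmetric: D_KL(P||Q) ≠ D_KL(Q||P) in general.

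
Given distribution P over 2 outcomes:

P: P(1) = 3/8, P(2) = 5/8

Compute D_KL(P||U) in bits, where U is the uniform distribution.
0.0456 bits

U(i) = 1/2 for all i

D_KL(P||U) = Σ P(x) log₂(P(x) / (1/2))
           = Σ P(x) log₂(P(x)) + log₂(2)
           = log₂(2) - H(P)

H(P) = -Σ P(x) log₂(P(x)):
  -P(1)·log₂(P(1)) = -(3/8)·log₂(3/8) = 0.53064
  -P(2)·log₂(P(2)) = -(5/8)·log₂(5/8) = 0.42379
H(P) = 0.53064 + 0.42379 = 0.95443 bits

log₂(2) = 1.00000 bits

D_KL(P||U) = 1.00000 - 0.95443 = 0.04557 ≈ 0.0456 bits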